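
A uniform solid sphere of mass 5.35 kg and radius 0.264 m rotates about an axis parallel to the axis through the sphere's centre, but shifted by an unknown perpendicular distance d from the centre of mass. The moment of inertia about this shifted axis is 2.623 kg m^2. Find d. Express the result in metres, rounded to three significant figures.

0.680

About the centre-of-mass axis, I_cm = (2/5)MR² = (2/5)(5.35)(0.264)² = 0.14915 kg m^2.
Parallel axis theorem: I = I_cm + Md², so Md² = 2.623 − 0.14915 = 2.4739 kg m^2.
d = √(2.4739 / 5.35) = 0.68 m.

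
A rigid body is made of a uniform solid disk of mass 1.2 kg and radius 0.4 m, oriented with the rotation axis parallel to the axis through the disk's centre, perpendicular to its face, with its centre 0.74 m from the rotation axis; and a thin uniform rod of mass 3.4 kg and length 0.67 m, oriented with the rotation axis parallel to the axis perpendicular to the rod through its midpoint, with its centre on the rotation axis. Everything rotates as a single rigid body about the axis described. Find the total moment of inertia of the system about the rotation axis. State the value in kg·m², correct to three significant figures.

Solid disk: I_cm = (1/2)MR² = (1/2)(1.2)(0.4)² = 0.096 kg·m²; centre at d = 0.74 m, so I = I_cm + Md² gives I = 0.096 + (1.2)(0.74)² = 0.75312 kg·m².
Thin rod: I_cm = (1/12)ML² = (1/12)(3.4)(0.67)² = 0.12719 kg·m²; axis through the centre, so I = 0.12719 kg·m².
Total I = 0.75312 + 0.12719 = 0.88031 kg·m².

0.880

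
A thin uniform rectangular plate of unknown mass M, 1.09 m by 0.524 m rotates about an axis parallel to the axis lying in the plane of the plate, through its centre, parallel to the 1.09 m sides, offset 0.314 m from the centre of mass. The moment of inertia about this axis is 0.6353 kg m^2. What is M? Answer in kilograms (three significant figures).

5.23

I = I_cm + Md² = (1/12)Mb² + Md² = M·[0.0833333·(0.524)² + (0.314)²] = M·0.12148.
So M = 0.6353 / 0.12148 = 5.2298 kg.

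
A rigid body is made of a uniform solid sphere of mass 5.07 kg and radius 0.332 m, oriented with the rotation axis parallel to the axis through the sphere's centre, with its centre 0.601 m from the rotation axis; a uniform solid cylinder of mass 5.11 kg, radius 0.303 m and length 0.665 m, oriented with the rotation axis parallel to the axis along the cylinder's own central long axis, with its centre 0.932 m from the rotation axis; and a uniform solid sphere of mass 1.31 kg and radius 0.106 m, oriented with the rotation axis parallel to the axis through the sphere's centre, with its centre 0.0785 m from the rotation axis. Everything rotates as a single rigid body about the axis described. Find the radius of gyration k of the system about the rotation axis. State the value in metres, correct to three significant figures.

0.766

Solid sphere: I_cm = (2/5)MR² = (2/5)(5.07)(0.332)² = 0.22353 kg m^2; centre at d = 0.601 m, so the parallel axis theorem gives I = 0.22353 + (5.07)(0.601)² = 2.0548 kg m^2.
Solid cylinder: I_cm = (1/2)MR² = (1/2)(5.11)(0.303)² = 0.23457 kg m^2; centre at d = 0.932 m, so the parallel axis theorem gives I = 0.23457 + (5.11)(0.932)² = 4.6732 kg m^2.
Solid sphere: I_cm = (2/5)MR² = (2/5)(1.31)(0.106)² = 0.0058877 kg m^2; centre at d = 0.0785 m, so the parallel axis theorem gives I = 0.0058877 + (1.31)(0.0785)² = 0.01396 kg m^2.
Total I = 6.742 kg m^2; total mass M = 11.49 kg.
k = √(I/M) = √(6.742/11.49) = 0.76601 m.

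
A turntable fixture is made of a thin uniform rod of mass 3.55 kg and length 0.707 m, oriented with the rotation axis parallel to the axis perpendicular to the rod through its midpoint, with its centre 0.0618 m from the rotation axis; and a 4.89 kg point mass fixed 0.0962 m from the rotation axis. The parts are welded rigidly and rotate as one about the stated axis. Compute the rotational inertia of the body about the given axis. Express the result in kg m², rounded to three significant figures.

0.207

Thin rod: I_cm = (1/12)ML² = (1/12)(3.55)(0.707)² = 0.14787 kg m²; centre at d = 0.0618 m, so I = I_cm + Md² gives I = 0.14787 + (3.55)(0.0618)² = 0.16143 kg m².
Point mass: I_cm = 0; centre at d = 0.0962 m, so I = I_cm + Md² gives I = 0 + (4.89)(0.0962)² = 0.045254 kg m².
Total I = 0.16143 + 0.045254 = 0.20668 kg m².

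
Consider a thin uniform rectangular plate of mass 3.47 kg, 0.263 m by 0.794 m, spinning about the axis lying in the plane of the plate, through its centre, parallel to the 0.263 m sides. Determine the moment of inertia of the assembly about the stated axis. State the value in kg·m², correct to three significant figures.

I_cm = (1/12)Mb² = (1/12)(3.47)(0.794)² = 0.1823 kg·m²; axis through the centre, so I = 0.1823 kg·m².

0.182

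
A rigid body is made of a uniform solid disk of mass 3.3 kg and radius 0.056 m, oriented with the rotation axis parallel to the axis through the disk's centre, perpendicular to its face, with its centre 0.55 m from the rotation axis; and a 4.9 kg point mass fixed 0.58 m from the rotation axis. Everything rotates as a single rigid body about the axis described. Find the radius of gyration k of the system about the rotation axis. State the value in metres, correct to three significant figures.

0.569

Solid disk: I_cm = (1/2)MR² = (1/2)(3.3)(0.056)² = 0.0051744 kg m²; centre at d = 0.55 m, so the parallel axis theorem gives I = 0.0051744 + (3.3)(0.55)² = 1.0034 kg m².
Point mass: I_cm = 0; centre at d = 0.58 m, so the parallel axis theorem gives I = 0 + (4.9)(0.58)² = 1.6484 kg m².
Total I = 2.6518 kg m²; total mass M = 8.2 kg.
k = √(I/M) = √(2.6518/8.2) = 0.56867 m.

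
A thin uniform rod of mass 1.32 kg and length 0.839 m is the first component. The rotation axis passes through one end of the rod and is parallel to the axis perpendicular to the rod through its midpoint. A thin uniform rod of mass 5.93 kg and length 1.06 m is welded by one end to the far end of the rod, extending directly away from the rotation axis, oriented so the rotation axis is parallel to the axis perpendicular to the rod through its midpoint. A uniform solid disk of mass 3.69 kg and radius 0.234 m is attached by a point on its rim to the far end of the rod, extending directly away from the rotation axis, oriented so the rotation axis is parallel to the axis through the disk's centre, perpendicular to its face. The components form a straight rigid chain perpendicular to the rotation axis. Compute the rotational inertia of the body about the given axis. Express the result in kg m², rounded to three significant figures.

28.9

Thin rod: I_cm = (1/12)ML² = (1/12)(1.32)(0.839)² = 0.077431 kg m²; centre at d = 0.4195 m, so I = I_cm + Md² gives I = 0.077431 + (1.32)(0.4195)² = 0.30973 kg m².
Thin rod: I_cm = (1/12)ML² = (1/12)(5.93)(1.06)² = 0.55525 kg m²; centre at d = 0.4195 + 0.4195 + 0.53 = 1.369 m, so I = I_cm + Md² gives I = 0.55525 + (5.93)(1.369)² = 11.669 kg m².
Solid disk: I_cm = (1/2)MR² = (1/2)(3.69)(0.234)² = 0.10102 kg m²; centre at d = 0.4195 + 0.4195 + 0.53 + 0.53 + 0.234 = 2.133 m, so I = I_cm + Md² gives I = 0.10102 + (3.69)(2.133)² = 16.889 kg m².
Total I = 0.30973 + 11.669 + 16.889 = 28.868 kg m².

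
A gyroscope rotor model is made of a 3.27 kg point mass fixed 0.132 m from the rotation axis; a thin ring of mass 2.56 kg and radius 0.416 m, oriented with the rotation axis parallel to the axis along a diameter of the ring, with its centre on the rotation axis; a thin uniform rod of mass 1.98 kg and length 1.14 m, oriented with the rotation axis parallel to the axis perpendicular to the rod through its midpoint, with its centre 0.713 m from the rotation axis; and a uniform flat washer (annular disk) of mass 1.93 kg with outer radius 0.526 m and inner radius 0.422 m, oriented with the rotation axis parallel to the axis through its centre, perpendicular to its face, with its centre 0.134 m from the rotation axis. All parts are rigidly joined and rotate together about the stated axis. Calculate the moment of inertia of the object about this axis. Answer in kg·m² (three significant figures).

1.97

Point mass: I_cm = 0; centre at d = 0.132 m, so I = I_cm + Md² gives I = 0 + (3.27)(0.132)² = 0.056976 kg·m².
Thin ring: I_cm = (1/2)MR² = (1/2)(2.56)(0.416)² = 0.22151 kg·m²; axis through the centre, so I = 0.22151 kg·m².
Thin rod: I_cm = (1/12)ML² = (1/12)(1.98)(1.14)² = 0.21443 kg·m²; centre at d = 0.713 m, so I = I_cm + Md² gives I = 0.21443 + (1.98)(0.713)² = 1.221 kg·m².
Annular disk: I_cm = (1/2)M(R²+r²) = (1/2)(1.93)[(0.526)² + (0.422)²] = 0.43884 kg·m²; centre at d = 0.134 m, so I = I_cm + Md² gives I = 0.43884 + (1.93)(0.134)² = 0.4735 kg·m².
Total I = 0.056976 + 0.22151 + 1.221 + 0.4735 = 1.973 kg·m².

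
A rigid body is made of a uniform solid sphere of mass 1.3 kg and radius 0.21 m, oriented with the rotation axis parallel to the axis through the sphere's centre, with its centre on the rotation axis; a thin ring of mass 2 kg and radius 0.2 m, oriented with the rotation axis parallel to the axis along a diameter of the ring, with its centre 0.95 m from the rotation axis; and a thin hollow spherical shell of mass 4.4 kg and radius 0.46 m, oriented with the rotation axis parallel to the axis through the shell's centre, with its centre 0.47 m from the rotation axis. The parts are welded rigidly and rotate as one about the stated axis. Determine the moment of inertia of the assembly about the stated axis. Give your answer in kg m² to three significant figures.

Solid sphere: I_cm = (2/5)MR² = (2/5)(1.3)(0.21)² = 0.022932 kg m²; axis through the centre, so I = 0.022932 kg m².
Thin ring: I_cm = (1/2)MR² = (1/2)(2)(0.2)² = 0.04 kg m²; centre at d = 0.95 m, so the parallel axis theorem gives I = 0.04 + (2)(0.95)² = 1.845 kg m².
Spherical shell: I_cm = (2/3)MR² = (2/3)(4.4)(0.46)² = 0.62069 kg m²; centre at d = 0.47 m, so the parallel axis theorem gives I = 0.62069 + (4.4)(0.47)² = 1.5927 kg m².
Total I = 0.022932 + 1.845 + 1.5927 = 3.4606 kg m².

3.46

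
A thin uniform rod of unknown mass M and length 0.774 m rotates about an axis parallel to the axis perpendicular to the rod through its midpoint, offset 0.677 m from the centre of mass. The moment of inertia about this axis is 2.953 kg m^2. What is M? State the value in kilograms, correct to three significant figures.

5.81

I = I_cm + Md² = (1/12)ML² + Md² = M·[0.0833333·(0.774)² + (0.677)²] = M·0.50825.
So M = 2.953 / 0.50825 = 5.8101 kg.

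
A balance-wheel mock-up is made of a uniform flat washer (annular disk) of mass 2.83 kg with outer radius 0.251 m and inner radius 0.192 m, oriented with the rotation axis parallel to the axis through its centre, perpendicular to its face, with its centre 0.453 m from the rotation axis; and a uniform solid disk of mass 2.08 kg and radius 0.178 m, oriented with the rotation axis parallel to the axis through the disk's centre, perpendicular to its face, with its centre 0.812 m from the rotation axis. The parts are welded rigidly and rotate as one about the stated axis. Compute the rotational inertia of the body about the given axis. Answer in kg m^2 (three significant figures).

2.13

Annular disk: I_cm = (1/2)M(R²+r²) = (1/2)(2.83)[(0.251)² + (0.192)²] = 0.14131 kg m^2; centre at d = 0.453 m, so I = I_cm + Md² gives I = 0.14131 + (2.83)(0.453)² = 0.72205 kg m^2.
Solid disk: I_cm = (1/2)MR² = (1/2)(2.08)(0.178)² = 0.032951 kg m^2; centre at d = 0.812 m, so I = I_cm + Md² gives I = 0.032951 + (2.08)(0.812)² = 1.4044 kg m^2.
Total I = 0.72205 + 1.4044 = 2.1264 kg m^2.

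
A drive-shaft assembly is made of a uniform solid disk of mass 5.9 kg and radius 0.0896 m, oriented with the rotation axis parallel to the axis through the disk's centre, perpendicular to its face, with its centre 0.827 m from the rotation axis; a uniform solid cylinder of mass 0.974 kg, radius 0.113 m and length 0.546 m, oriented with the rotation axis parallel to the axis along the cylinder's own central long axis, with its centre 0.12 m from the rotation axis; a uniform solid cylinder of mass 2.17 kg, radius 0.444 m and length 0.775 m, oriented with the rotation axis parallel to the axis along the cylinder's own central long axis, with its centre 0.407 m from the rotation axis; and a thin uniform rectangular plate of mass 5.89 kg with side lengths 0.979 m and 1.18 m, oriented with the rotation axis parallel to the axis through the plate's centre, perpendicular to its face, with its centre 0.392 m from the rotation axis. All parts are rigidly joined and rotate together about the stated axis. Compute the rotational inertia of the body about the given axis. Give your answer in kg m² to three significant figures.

6.71

Solid disk: I_cm = (1/2)MR² = (1/2)(5.9)(0.0896)² = 0.023683 kg m²; centre at d = 0.827 m, so I = I_cm + Md² gives I = 0.023683 + (5.9)(0.827)² = 4.0589 kg m².
Solid cylinder: I_cm = (1/2)MR² = (1/2)(0.974)(0.113)² = 0.0062185 kg m²; centre at d = 0.12 m, so I = I_cm + Md² gives I = 0.0062185 + (0.974)(0.12)² = 0.020244 kg m².
Solid cylinder: I_cm = (1/2)MR² = (1/2)(2.17)(0.444)² = 0.21389 kg m²; centre at d = 0.407 m, so I = I_cm + Md² gives I = 0.21389 + (2.17)(0.407)² = 0.57335 kg m².
Rectangular plate: I_cm = (1/12)M(a²+b²) = (1/12)(5.89)[(0.979)² + (1.18)²] = 1.1539 kg m²; centre at d = 0.392 m, so I = I_cm + Md² gives I = 1.1539 + (5.89)(0.392)² = 2.059 kg m².
Total I = 4.0589 + 0.020244 + 0.57335 + 2.059 = 6.7114 kg m².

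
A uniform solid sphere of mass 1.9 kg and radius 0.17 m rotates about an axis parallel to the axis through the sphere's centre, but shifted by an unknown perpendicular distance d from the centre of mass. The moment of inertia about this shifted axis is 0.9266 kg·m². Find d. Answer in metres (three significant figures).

0.690

About the centre-of-mass axis, I_cm = (2/5)MR² = (2/5)(1.9)(0.17)² = 0.021964 kg·m².
Parallel axis theorem: I = I_cm + Md², so Md² = 0.9266 − 0.021964 = 0.90464 kg·m².
d = √(0.90464 / 1.9) = 0.69002 m.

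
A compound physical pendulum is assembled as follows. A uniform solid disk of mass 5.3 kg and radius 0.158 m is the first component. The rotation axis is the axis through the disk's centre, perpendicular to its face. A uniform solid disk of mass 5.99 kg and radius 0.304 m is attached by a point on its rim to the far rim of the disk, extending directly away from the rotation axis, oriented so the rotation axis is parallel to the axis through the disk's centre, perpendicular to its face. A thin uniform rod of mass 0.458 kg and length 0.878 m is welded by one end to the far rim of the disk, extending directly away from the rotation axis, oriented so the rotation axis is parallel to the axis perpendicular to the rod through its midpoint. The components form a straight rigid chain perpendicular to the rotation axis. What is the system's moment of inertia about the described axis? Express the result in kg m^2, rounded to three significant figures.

2.32

Solid disk: I_cm = (1/2)MR² = (1/2)(5.3)(0.158)² = 0.066155 kg m^2; axis through the centre, so I = 0.066155 kg m^2.
Solid disk: I_cm = (1/2)MR² = (1/2)(5.99)(0.304)² = 0.27679 kg m^2; centre at d = 0.158 + 0.304 = 0.462 m, so the parallel axis theorem gives I = 0.27679 + (5.99)(0.462)² = 1.5553 kg m^2.
Thin rod: I_cm = (1/12)ML² = (1/12)(0.458)(0.878)² = 0.029422 kg m^2; centre at d = 0.158 + 0.304 + 0.304 + 0.439 = 1.205 m, so the parallel axis theorem gives I = 0.029422 + (0.458)(1.205)² = 0.69445 kg m^2.
Total I = 0.066155 + 1.5553 + 0.69445 = 2.3159 kg m^2.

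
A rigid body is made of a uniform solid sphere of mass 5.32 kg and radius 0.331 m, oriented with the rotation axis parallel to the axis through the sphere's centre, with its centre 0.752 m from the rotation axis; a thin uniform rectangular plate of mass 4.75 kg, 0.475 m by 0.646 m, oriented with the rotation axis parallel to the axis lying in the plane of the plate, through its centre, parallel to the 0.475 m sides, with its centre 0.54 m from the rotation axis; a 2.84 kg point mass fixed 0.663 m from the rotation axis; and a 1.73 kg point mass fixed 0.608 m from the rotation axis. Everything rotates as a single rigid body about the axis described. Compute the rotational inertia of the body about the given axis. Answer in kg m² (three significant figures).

Solid sphere: I_cm = (2/5)MR² = (2/5)(5.32)(0.331)² = 0.23315 kg m²; centre at d = 0.752 m, so I = I_cm + Md² gives I = 0.23315 + (5.32)(0.752)² = 3.2416 kg m².
Rectangular plate: I_cm = (1/12)Mb² = (1/12)(4.75)(0.646)² = 0.16519 kg m²; centre at d = 0.54 m, so I = I_cm + Md² gives I = 0.16519 + (4.75)(0.54)² = 1.5503 kg m².
Point mass: I_cm = 0; centre at d = 0.663 m, so I = I_cm + Md² gives I = 0 + (2.84)(0.663)² = 1.2484 kg m².
Point mass: I_cm = 0; centre at d = 0.608 m, so I = I_cm + Md² gives I = 0 + (1.73)(0.608)² = 0.63952 kg m².
Total I = 3.2416 + 1.5503 + 1.2484 + 0.63952 = 6.6798 kg m².

6.68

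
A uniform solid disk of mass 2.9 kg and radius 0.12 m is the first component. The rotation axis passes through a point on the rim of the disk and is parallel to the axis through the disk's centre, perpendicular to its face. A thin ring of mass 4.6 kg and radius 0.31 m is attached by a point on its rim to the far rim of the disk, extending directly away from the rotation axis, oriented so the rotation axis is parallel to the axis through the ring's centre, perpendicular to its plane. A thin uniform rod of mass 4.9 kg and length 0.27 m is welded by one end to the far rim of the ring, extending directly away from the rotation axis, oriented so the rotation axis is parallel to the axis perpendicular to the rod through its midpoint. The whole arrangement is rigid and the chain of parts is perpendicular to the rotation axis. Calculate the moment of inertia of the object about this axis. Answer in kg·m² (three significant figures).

Solid disk: I_cm = (1/2)MR² = (1/2)(2.9)(0.12)² = 0.02088 kg·m²; centre at d = 0.12 m, so I = I_cm + Md² gives I = 0.02088 + (2.9)(0.12)² = 0.06264 kg·m².
Thin ring: I_cm = MR² = (4.6)(0.31)² = 0.44206 kg·m²; centre at d = 0.12 + 0.12 + 0.31 = 0.55 m, so I = I_cm + Md² gives I = 0.44206 + (4.6)(0.55)² = 1.8336 kg·m².
Thin rod: I_cm = (1/12)ML² = (1/12)(4.9)(0.27)² = 0.029768 kg·m²; centre at d = 0.12 + 0.12 + 0.31 + 0.31 + 0.135 = 0.995 m, so I = I_cm + Md² gives I = 0.029768 + (4.9)(0.995)² = 4.8809 kg·m².
Total I = 0.06264 + 1.8336 + 4.8809 = 6.7771 kg·m².

6.78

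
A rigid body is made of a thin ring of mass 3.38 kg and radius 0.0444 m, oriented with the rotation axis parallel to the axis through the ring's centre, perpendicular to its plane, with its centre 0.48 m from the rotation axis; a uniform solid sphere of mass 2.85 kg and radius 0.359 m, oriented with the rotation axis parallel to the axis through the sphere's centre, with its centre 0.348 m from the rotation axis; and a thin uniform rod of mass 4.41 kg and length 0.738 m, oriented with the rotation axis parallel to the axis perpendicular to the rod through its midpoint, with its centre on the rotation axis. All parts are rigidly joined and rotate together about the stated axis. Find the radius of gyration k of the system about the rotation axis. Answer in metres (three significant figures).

Thin ring: I_cm = MR² = (3.38)(0.0444)² = 0.0066632 kg·m²; centre at d = 0.48 m, so I = I_cm + Md² gives I = 0.0066632 + (3.38)(0.48)² = 0.78542 kg·m².
Solid sphere: I_cm = (2/5)MR² = (2/5)(2.85)(0.359)² = 0.14692 kg·m²; centre at d = 0.348 m, so I = I_cm + Md² gives I = 0.14692 + (2.85)(0.348)² = 0.49207 kg·m².
Thin rod: I_cm = (1/12)ML² = (1/12)(4.41)(0.738)² = 0.20016 kg·m²; axis through the centre, so I = 0.20016 kg·m².
Total I = 1.4776 kg·m²; total mass M = 10.64 kg.
k = √(I/M) = √(1.4776/10.64) = 0.37266 m.

0.373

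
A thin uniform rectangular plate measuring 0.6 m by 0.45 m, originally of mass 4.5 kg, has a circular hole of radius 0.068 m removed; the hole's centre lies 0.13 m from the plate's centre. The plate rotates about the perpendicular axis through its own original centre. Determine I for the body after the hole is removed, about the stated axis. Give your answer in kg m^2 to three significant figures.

Unpierced body about its centre: I₀ = (1/12)M(a²+b²) = (1/12)(4.5)[(0.6)² + (0.45)²] = 0.21094 kg m^2.
The removed disk has mass m = M·πr²/(ab) = (4.5)·π(0.068)²/(0.6·0.45) = 0.24211 kg (same uniform areal density).
Its moment of inertia about the rotation axis (parallel-axis theorem): I_hole = (1/2)mr² + md² = (1/2)(0.24211)(0.068)² + (0.24211)(0.13)² = 0.0046515 kg m^2.
Treating the hole as negative mass, I = I₀ − I_hole = 0.21094 − 0.0046515 = 0.20629 kg m^2.

0.206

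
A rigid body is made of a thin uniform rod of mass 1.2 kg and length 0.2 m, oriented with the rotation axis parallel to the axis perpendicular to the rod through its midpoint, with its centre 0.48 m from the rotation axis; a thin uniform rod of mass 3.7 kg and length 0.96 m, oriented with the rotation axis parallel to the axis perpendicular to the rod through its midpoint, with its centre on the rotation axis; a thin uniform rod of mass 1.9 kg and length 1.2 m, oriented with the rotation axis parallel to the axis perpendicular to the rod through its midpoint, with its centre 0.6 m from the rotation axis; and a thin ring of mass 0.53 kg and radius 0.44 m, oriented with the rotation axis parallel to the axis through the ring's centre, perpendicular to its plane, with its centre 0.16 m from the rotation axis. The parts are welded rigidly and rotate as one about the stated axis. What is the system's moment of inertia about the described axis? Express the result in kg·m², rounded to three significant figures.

Thin rod: I_cm = (1/12)ML² = (1/12)(1.2)(0.2)² = 0.004 kg·m²; centre at d = 0.48 m, so the parallel axis theorem gives I = 0.004 + (1.2)(0.48)² = 0.28048 kg·m².
Thin rod: I_cm = (1/12)ML² = (1/12)(3.7)(0.96)² = 0.28416 kg·m²; axis through the centre, so I = 0.28416 kg·m².
Thin rod: I_cm = (1/12)ML² = (1/12)(1.9)(1.2)² = 0.228 kg·m²; centre at d = 0.6 m, so the parallel axis theorem gives I = 0.228 + (1.9)(0.6)² = 0.912 kg·m².
Thin ring: I_cm = MR² = (0.53)(0.44)² = 0.10261 kg·m²; centre at d = 0.16 m, so the parallel axis theorem gives I = 0.10261 + (0.53)(0.16)² = 0.11618 kg·m².
Total I = 0.28048 + 0.28416 + 0.912 + 0.11618 = 1.5928 kg·m².

1.59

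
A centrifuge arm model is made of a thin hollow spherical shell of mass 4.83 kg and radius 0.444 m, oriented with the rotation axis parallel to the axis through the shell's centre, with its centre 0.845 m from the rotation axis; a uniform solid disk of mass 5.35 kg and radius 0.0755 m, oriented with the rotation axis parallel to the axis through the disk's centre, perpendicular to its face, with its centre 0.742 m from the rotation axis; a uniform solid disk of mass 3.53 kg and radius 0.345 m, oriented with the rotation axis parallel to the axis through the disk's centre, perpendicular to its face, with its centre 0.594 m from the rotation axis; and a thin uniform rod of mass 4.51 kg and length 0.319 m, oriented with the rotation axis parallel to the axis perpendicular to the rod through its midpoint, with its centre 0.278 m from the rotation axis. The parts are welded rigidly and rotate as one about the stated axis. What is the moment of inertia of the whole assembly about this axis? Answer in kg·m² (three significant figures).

8.89

Spherical shell: I_cm = (2/3)MR² = (2/3)(4.83)(0.444)² = 0.63478 kg·m²; centre at d = 0.845 m, so I = I_cm + Md² gives I = 0.63478 + (4.83)(0.845)² = 4.0835 kg·m².
Solid disk: I_cm = (1/2)MR² = (1/2)(5.35)(0.0755)² = 0.015248 kg·m²; centre at d = 0.742 m, so I = I_cm + Md² gives I = 0.015248 + (5.35)(0.742)² = 2.9608 kg·m².
Solid disk: I_cm = (1/2)MR² = (1/2)(3.53)(0.345)² = 0.21008 kg·m²; centre at d = 0.594 m, so I = I_cm + Md² gives I = 0.21008 + (3.53)(0.594)² = 1.4556 kg·m².
Thin rod: I_cm = (1/12)ML² = (1/12)(4.51)(0.319)² = 0.038245 kg·m²; centre at d = 0.278 m, so I = I_cm + Md² gives I = 0.038245 + (4.51)(0.278)² = 0.3868 kg·m².
Total I = 4.0835 + 2.9608 + 1.4556 + 0.3868 = 8.8867 kg·m².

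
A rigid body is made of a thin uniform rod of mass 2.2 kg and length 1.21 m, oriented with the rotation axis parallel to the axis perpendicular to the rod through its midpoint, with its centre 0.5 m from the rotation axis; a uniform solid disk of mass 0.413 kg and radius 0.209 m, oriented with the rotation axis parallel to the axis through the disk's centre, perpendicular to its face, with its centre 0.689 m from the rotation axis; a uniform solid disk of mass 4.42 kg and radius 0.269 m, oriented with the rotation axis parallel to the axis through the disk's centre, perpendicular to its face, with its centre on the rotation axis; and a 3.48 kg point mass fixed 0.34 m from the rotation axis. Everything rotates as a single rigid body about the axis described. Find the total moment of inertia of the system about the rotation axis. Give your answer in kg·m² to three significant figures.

Thin rod: I_cm = (1/12)ML² = (1/12)(2.2)(1.21)² = 0.26842 kg·m²; centre at d = 0.5 m, so I = I_cm + Md² gives I = 0.26842 + (2.2)(0.5)² = 0.81842 kg·m².
Solid disk: I_cm = (1/2)MR² = (1/2)(0.413)(0.209)² = 0.0090201 kg·m²; centre at d = 0.689 m, so I = I_cm + Md² gives I = 0.0090201 + (0.413)(0.689)² = 0.20508 kg·m².
Solid disk: I_cm = (1/2)MR² = (1/2)(4.42)(0.269)² = 0.15992 kg·m²; axis through the centre, so I = 0.15992 kg·m².
Point mass: I_cm = 0; centre at d = 0.34 m, so I = I_cm + Md² gives I = 0 + (3.48)(0.34)² = 0.40229 kg·m².
Total I = 0.81842 + 0.20508 + 0.15992 + 0.40229 = 1.5857 kg·m².

1.59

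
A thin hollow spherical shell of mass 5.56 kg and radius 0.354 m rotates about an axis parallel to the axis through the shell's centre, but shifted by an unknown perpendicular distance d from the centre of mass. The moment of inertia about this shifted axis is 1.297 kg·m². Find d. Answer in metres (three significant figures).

0.387

About the centre-of-mass axis, I_cm = (2/3)MR² = (2/3)(5.56)(0.354)² = 0.4645 kg·m².
Parallel axis theorem: I = I_cm + Md², so Md² = 1.297 − 0.4645 = 0.8325 kg·m².
d = √(0.8325 / 5.56) = 0.38695 m.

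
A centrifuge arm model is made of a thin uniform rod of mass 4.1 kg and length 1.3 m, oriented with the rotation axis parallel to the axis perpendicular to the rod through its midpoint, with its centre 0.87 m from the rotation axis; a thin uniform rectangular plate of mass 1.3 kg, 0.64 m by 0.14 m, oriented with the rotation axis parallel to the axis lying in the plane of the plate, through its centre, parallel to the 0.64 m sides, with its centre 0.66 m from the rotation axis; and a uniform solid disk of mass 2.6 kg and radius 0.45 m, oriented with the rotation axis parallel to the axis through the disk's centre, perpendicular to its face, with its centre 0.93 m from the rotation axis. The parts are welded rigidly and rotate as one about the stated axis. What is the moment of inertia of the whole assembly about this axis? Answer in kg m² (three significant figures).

6.76

Thin rod: I_cm = (1/12)ML² = (1/12)(4.1)(1.3)² = 0.57742 kg m²; centre at d = 0.87 m, so the parallel axis theorem gives I = 0.57742 + (4.1)(0.87)² = 3.6807 kg m².
Rectangular plate: I_cm = (1/12)Mb² = (1/12)(1.3)(0.14)² = 0.0021233 kg m²; centre at d = 0.66 m, so the parallel axis theorem gives I = 0.0021233 + (1.3)(0.66)² = 0.5684 kg m².
Solid disk: I_cm = (1/2)MR² = (1/2)(2.6)(0.45)² = 0.26325 kg m²; centre at d = 0.93 m, so the parallel axis theorem gives I = 0.26325 + (2.6)(0.93)² = 2.512 kg m².
Total I = 3.6807 + 0.5684 + 2.512 = 6.7611 kg m².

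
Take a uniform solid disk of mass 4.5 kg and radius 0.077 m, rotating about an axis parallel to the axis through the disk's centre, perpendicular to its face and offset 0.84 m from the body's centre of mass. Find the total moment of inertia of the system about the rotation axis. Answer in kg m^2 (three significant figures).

3.19

I_cm = (1/2)MR² = (1/2)(4.5)(0.077)² = 0.01334 kg m^2; centre at d = 0.84 m, so I = I_cm + Md² gives I = 0.01334 + (4.5)(0.84)² = 3.1885 kg m^2.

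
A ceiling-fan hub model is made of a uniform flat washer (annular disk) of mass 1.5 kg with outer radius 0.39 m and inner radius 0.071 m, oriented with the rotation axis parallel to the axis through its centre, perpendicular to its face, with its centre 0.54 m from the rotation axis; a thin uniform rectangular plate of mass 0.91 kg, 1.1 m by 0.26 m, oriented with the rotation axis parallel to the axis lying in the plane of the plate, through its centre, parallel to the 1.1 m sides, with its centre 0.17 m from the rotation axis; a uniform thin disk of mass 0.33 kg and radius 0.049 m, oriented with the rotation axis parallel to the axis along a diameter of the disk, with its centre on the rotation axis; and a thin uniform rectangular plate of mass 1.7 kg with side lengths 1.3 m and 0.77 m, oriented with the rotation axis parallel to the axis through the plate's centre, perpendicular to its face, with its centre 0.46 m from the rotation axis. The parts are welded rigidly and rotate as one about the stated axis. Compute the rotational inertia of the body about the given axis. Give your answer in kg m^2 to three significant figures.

1.27

Annular disk: I_cm = (1/2)M(R²+r²) = (1/2)(1.5)[(0.39)² + (0.071)²] = 0.11786 kg m^2; centre at d = 0.54 m, so the parallel axis theorem gives I = 0.11786 + (1.5)(0.54)² = 0.55526 kg m^2.
Rectangular plate: I_cm = (1/12)Mb² = (1/12)(0.91)(0.26)² = 0.0051263 kg m^2; centre at d = 0.17 m, so the parallel axis theorem gives I = 0.0051263 + (0.91)(0.17)² = 0.031425 kg m^2.
Thin disk: I_cm = (1/4)MR² = (1/4)(0.33)(0.049)² = 0.00019808 kg m^2; axis through the centre, so I = 0.00019808 kg m^2.
Rectangular plate: I_cm = (1/12)M(a²+b²) = (1/12)(1.7)[(1.3)² + (0.77)²] = 0.32341 kg m^2; centre at d = 0.46 m, so the parallel axis theorem gives I = 0.32341 + (1.7)(0.46)² = 0.68313 kg m^2.
Total I = 0.55526 + 0.031425 + 0.00019808 + 0.68313 = 1.27 kg m^2.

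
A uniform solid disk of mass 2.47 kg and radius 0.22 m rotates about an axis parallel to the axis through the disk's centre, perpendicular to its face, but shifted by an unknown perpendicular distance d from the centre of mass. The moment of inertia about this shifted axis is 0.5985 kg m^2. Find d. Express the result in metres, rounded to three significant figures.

About the centre-of-mass axis, I_cm = (1/2)MR² = (1/2)(2.47)(0.22)² = 0.059774 kg m^2.
Parallel axis theorem: I = I_cm + Md², so Md² = 0.5985 − 0.059774 = 0.53873 kg m^2.
d = √(0.53873 / 2.47) = 0.46702 m.

0.467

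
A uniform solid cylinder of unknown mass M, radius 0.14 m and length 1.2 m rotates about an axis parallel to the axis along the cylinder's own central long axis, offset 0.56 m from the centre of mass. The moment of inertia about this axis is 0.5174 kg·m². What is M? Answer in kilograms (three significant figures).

1.60

I = I_cm + Md² = (1/2)MR² + Md² = M·[0.5·(0.14)² + (0.56)²] = M·0.3234.
So M = 0.5174 / 0.3234 = 1.5999 kg.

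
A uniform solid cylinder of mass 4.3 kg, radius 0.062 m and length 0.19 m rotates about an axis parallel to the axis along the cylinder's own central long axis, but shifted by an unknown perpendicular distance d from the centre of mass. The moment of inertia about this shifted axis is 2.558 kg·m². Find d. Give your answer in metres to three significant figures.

0.770

About the centre-of-mass axis, I_cm = (1/2)MR² = (1/2)(4.3)(0.062)² = 0.0082646 kg·m².
Parallel axis theorem: I = I_cm + Md², so Md² = 2.558 − 0.0082646 = 2.5497 kg·m².
d = √(2.5497 / 4.3) = 0.77004 m.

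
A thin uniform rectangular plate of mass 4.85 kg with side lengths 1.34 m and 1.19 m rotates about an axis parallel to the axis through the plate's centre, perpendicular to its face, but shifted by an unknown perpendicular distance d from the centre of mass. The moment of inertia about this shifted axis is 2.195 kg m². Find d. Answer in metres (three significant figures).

About the centre-of-mass axis, I_cm = (1/12)M(a²+b²) = (1/12)(4.85)[(1.34)² + (1.19)²] = 1.2981 kg m².
Parallel axis theorem: I = I_cm + Md², so Md² = 2.195 − 1.2981 = 0.89694 kg m².
d = √(0.89694 / 4.85) = 0.43004 m.

0.430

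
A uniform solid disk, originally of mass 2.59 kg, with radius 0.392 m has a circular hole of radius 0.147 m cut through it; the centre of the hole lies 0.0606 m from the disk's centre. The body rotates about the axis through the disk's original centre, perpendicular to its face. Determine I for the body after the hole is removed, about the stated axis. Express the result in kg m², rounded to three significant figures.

0.194

Unpierced body about its centre: I₀ = (1/2)MR² = (1/2)(2.59)(0.392)² = 0.19899 kg m².
The removed disk has mass m = M·(r/R)² = (2.59)(0.147/0.392)² = 0.36422 kg (same uniform areal density).
Its moment of inertia about the rotation axis (parallel-axis theorem): I_hole = (1/2)mr² + md² = (1/2)(0.36422)(0.147)² + (0.36422)(0.0606)² = 0.0052727 kg m².
Treating the hole as negative mass, I = I₀ − I_hole = 0.19899 − 0.0052727 = 0.19372 kg m².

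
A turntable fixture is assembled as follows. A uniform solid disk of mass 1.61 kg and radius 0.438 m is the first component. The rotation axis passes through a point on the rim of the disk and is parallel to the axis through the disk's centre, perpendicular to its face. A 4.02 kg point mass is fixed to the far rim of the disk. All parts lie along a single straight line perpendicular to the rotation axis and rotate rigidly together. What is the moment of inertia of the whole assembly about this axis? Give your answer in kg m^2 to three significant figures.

Solid disk: I_cm = (1/2)MR² = (1/2)(1.61)(0.438)² = 0.15443 kg m^2; centre at d = 0.438 m, so I = I_cm + Md² gives I = 0.15443 + (1.61)(0.438)² = 0.4633 kg m^2.
Point mass: I_cm = 0; centre at d = 0.438 + 0.438 = 0.876 m, so I = I_cm + Md² gives I = 0 + (4.02)(0.876)² = 3.0849 kg m^2.
Total I = 0.4633 + 3.0849 = 3.5482 kg m^2.

3.55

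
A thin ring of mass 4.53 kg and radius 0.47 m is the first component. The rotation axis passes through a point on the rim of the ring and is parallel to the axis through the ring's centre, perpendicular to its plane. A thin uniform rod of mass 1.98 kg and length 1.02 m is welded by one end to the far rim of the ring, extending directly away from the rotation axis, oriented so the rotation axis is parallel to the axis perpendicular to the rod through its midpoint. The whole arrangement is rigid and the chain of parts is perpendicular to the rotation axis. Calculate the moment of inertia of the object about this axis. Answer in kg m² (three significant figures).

6.34

Thin ring: I_cm = MR² = (4.53)(0.47)² = 1.0007 kg m²; centre at d = 0.47 m, so the parallel axis theorem gives I = 1.0007 + (4.53)(0.47)² = 2.0014 kg m².
Thin rod: I_cm = (1/12)ML² = (1/12)(1.98)(1.02)² = 0.17167 kg m²; centre at d = 0.47 + 0.47 + 0.51 = 1.45 m, so the parallel axis theorem gives I = 0.17167 + (1.98)(1.45)² = 4.3346 kg m².
Total I = 2.0014 + 4.3346 = 6.336 kg m².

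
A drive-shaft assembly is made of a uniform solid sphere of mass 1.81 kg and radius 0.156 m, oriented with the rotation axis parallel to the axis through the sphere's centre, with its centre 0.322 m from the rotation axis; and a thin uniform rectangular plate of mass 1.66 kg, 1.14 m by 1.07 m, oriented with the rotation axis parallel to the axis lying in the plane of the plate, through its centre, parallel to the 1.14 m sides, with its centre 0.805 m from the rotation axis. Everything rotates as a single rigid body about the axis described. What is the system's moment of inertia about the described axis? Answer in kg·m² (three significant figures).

Solid sphere: I_cm = (2/5)MR² = (2/5)(1.81)(0.156)² = 0.017619 kg·m²; centre at d = 0.322 m, so the parallel axis theorem gives I = 0.017619 + (1.81)(0.322)² = 0.20529 kg·m².
Rectangular plate: I_cm = (1/12)Mb² = (1/12)(1.66)(1.07)² = 0.15838 kg·m²; centre at d = 0.805 m, so the parallel axis theorem gives I = 0.15838 + (1.66)(0.805)² = 1.2341 kg·m².
Total I = 0.20529 + 1.2341 = 1.4394 kg·m².

1.44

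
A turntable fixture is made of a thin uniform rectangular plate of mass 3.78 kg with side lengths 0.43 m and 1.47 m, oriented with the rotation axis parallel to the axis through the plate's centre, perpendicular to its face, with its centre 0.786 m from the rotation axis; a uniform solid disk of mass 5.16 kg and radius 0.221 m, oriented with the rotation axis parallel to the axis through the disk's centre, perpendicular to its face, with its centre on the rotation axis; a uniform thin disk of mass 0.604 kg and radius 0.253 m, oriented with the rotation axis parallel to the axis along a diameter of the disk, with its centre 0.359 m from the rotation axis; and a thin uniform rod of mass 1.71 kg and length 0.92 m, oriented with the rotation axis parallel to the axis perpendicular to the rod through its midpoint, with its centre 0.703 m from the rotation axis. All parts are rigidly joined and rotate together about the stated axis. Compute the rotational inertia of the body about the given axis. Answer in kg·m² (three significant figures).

4.25

Rectangular plate: I_cm = (1/12)M(a²+b²) = (1/12)(3.78)[(0.43)² + (1.47)²] = 0.73893 kg·m²; centre at d = 0.786 m, so the parallel axis theorem gives I = 0.73893 + (3.78)(0.786)² = 3.0742 kg·m².
Solid disk: I_cm = (1/2)MR² = (1/2)(5.16)(0.221)² = 0.12601 kg·m²; axis through the centre, so I = 0.12601 kg·m².
Thin disk: I_cm = (1/4)MR² = (1/4)(0.604)(0.253)² = 0.0096654 kg·m²; centre at d = 0.359 m, so the parallel axis theorem gives I = 0.0096654 + (0.604)(0.359)² = 0.087509 kg·m².
Thin rod: I_cm = (1/12)ML² = (1/12)(1.71)(0.92)² = 0.12061 kg·m²; centre at d = 0.703 m, so the parallel axis theorem gives I = 0.12061 + (1.71)(0.703)² = 0.96571 kg·m².
Total I = 3.0742 + 0.12601 + 0.087509 + 0.96571 = 4.2534 kg·m².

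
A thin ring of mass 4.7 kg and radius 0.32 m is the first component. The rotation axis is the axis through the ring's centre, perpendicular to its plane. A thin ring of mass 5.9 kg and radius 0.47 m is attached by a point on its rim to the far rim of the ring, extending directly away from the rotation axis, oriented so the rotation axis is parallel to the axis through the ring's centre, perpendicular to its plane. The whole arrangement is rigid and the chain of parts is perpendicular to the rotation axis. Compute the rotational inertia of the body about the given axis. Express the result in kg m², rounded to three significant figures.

Thin ring: I_cm = MR² = (4.7)(0.32)² = 0.48128 kg m²; axis through the centre, so I = 0.48128 kg m².
Thin ring: I_cm = MR² = (5.9)(0.47)² = 1.3033 kg m²; centre at d = 0.32 + 0.47 = 0.79 m, so the parallel axis theorem gives I = 1.3033 + (5.9)(0.79)² = 4.9855 kg m².
Total I = 0.48128 + 4.9855 = 5.4668 kg m².

5.47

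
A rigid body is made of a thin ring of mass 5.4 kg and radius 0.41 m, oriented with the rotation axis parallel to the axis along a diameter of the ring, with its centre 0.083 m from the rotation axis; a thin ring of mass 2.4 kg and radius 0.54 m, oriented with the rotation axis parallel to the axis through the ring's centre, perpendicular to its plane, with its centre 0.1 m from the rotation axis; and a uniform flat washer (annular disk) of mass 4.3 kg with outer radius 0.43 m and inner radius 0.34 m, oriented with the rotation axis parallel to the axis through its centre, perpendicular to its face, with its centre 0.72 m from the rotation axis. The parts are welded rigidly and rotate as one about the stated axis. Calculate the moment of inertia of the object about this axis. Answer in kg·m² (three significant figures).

4.09

Thin ring: I_cm = (1/2)MR² = (1/2)(5.4)(0.41)² = 0.45387 kg·m²; centre at d = 0.083 m, so I = I_cm + Md² gives I = 0.45387 + (5.4)(0.083)² = 0.49107 kg·m².
Thin ring: I_cm = MR² = (2.4)(0.54)² = 0.69984 kg·m²; centre at d = 0.1 m, so I = I_cm + Md² gives I = 0.69984 + (2.4)(0.1)² = 0.72384 kg·m².
Annular disk: I_cm = (1/2)M(R²+r²) = (1/2)(4.3)[(0.43)² + (0.34)²] = 0.64607 kg·m²; centre at d = 0.72 m, so I = I_cm + Md² gives I = 0.64607 + (4.3)(0.72)² = 2.8752 kg·m².
Total I = 0.49107 + 0.72384 + 2.8752 = 4.0901 kg·m².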